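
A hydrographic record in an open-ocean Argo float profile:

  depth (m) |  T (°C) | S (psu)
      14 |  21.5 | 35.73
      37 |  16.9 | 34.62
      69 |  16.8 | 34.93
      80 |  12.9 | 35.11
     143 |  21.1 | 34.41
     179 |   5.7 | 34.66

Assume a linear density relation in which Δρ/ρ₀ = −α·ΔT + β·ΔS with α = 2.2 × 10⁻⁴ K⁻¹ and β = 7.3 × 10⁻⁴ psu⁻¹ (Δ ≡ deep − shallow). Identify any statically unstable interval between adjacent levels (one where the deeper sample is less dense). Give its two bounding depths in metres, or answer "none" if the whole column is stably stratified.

80–143 m

Evaluate Δρ/ρ₀ = −αΔT + βΔS across each adjacent pair:
  14–37 m: −αΔT+βΔS = −(2.2 × 10⁻⁴)(-4.6)+(7.3 × 10⁻⁴)(-1.11) = 2.0 × 10⁻⁴ → stable
  37–69 m: −αΔT+βΔS = −(2.2 × 10⁻⁴)(-0.1)+(7.3 × 10⁻⁴)(+0.31) = 2.5 × 10⁻⁴ → stable
  69–80 m: −αΔT+βΔS = −(2.2 × 10⁻⁴)(-3.9)+(7.3 × 10⁻⁴)(+0.18) = 9.9 × 10⁻⁴ → stable
  80–143 m: −αΔT+βΔS = −(2.2 × 10⁻⁴)(+8.2)+(7.3 × 10⁻⁴)(-0.70) = -2.3 × 10⁻³ → UNSTABLE
  143–179 m: −αΔT+βΔS = −(2.2 × 10⁻⁴)(-15.4)+(7.3 × 10⁻⁴)(+0.25) = 3.6 × 10⁻³ → stable
The 80–143 m interval has Δρ < 0: lighter water underlies denser water.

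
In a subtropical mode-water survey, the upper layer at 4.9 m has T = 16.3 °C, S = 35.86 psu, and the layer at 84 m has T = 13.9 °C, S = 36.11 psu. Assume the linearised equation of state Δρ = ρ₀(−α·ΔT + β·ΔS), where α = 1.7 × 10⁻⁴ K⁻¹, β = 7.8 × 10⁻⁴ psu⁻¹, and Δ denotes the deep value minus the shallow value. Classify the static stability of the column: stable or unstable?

stable

ΔT = 13.9 − 16.3 = -2.4 K and ΔS = 36.11 − 35.86 = +0.25 psu (deep − shallow).
−αΔT = 4.08 × 10⁻⁴; βΔS = 1.95 × 10⁻⁴; sum Δρ/ρ₀ = 6.03 × 10⁻⁴.
Δρ/ρ₀ > 0, so Δρ > 0: deeper water is denser → statically stable.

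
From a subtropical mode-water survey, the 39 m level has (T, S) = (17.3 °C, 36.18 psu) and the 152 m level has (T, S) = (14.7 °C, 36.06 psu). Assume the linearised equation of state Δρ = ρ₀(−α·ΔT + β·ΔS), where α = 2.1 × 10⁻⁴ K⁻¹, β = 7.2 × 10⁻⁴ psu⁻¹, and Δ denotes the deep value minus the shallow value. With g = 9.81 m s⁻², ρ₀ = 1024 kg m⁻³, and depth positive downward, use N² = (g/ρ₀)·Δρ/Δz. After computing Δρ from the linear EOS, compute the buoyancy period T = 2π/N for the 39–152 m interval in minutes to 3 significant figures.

16.6 min

ΔT = -2.6 K, ΔS = -0.12 psu (deep − shallow).
Δρ/ρ₀ = −αΔT + βΔS = 5.46 × 10⁻⁴ − 8.64 × 10⁻⁵ = 4.596 × 10⁻⁴, so Δρ ≈ 0.4706 kg m⁻³.
N² = (g/ρ₀)·Δρ/Δz = g·(Δρ/ρ₀)/Δz = 9.81 × 4.596 × 10⁻⁴ / 113 = 3.9900 × 10⁻⁵ s⁻².
N = √(3.9900 × 10⁻⁵) = 6.3166 × 10⁻³ rad s⁻¹ → T = 2π/N = 994.71 s = 16.579 min ≈ 16.6 min.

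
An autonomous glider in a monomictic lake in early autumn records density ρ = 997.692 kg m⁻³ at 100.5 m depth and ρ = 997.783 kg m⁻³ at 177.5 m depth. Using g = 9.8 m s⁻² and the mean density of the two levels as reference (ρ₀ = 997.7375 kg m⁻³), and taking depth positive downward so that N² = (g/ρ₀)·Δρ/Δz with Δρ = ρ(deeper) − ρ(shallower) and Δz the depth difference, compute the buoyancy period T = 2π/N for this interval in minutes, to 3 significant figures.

30.7 min

Δρ = 997.783 − 997.692 = 0.091 kg m⁻³ over Δz = 177.5 − 100.5 = 77 m.
N² = (9.8/997.7375) × (0.091/77) = 1.1608 × 10⁻⁵ s⁻².
N = √(1.1608 × 10⁻⁵) = 3.4071 × 10⁻³ rad s⁻¹, so T = 2π/N = 1.8441 × 10³ s = 30.735 min ≈ 30.7 min.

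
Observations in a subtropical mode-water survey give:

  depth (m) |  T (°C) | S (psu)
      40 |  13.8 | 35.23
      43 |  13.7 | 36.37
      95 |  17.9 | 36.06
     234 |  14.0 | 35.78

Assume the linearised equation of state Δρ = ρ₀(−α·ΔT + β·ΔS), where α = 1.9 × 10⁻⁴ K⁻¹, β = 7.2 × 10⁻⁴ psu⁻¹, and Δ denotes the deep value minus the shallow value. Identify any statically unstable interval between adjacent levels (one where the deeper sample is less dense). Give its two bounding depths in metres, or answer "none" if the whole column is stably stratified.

43–95 m

Evaluate Δρ/ρ₀ = −αΔT + βΔS across each adjacent pair:
  40–43 m: −αΔT+βΔS = −(1.9 × 10⁻⁴)(-0.1)+(7.2 × 10⁻⁴)(+1.14) = 8.4 × 10⁻⁴ → stable
  43–95 m: −αΔT+βΔS = −(1.9 × 10⁻⁴)(+4.2)+(7.2 × 10⁻⁴)(-0.31) = -1.0 × 10⁻³ → UNSTABLE
  95–234 m: −αΔT+βΔS = −(1.9 × 10⁻⁴)(-3.9)+(7.2 × 10⁻⁴)(-0.28) = 5.4 × 10⁻⁴ → stable
The 43–95 m interval has Δρ < 0: lighter water underlies denser water.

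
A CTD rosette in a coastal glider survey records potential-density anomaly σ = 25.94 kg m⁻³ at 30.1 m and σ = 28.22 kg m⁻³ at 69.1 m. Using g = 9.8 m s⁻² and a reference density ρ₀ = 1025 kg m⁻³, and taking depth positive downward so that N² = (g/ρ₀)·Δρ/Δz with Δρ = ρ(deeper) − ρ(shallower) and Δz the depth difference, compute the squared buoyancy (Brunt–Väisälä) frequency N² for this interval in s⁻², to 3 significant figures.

5.59 × 10⁻⁴ s⁻²

Δρ = 1028.22 − 1025.94 = 2.28 kg m⁻³ over Δz = 69.1 − 30.1 = 39 m.
N² = (9.8/1025) × (2.28/39) = 5.5895 × 10⁻⁴ s⁻² ≈ 5.59 × 10⁻⁴ s⁻².
N² > 0, so the interval is statically stable.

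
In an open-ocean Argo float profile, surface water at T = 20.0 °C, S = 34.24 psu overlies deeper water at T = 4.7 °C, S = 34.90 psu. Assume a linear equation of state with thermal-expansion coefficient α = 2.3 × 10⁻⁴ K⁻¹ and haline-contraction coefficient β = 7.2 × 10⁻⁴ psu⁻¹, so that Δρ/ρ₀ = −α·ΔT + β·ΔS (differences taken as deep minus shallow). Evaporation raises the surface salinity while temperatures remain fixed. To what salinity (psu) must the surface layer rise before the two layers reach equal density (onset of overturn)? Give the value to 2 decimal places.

39.79 psu

Neutral buoyancy requires −α(T_deep − T_surf) + β(S_deep − S_surf′) = 0.
S_surf′ = S_deep − (α/β)·ΔT = 34.90 − (2.3 × 10⁻⁴/7.2 × 10⁻⁴)·(-15.3) = 39.7875 psu.
Increase required: 39.7875 − 34.24 = 5.5475 psu.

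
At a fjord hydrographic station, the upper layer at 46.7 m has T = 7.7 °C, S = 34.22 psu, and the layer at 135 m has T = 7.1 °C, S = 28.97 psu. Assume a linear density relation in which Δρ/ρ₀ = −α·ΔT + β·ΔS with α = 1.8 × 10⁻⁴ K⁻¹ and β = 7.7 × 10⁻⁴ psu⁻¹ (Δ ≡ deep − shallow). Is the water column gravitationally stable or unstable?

unstable

ΔT = 7.1 − 7.7 = -0.6 K and ΔS = 28.97 − 34.22 = -5.25 psu (deep − shallow).
−αΔT = 1.08 × 10⁻⁴; βΔS = -4.0425 × 10⁻³; sum Δρ/ρ₀ = -3.9345 × 10⁻³.
Δρ/ρ₀ < 0, so Δρ < 0: deeper water is lighter → statically unstable; the column would overturn.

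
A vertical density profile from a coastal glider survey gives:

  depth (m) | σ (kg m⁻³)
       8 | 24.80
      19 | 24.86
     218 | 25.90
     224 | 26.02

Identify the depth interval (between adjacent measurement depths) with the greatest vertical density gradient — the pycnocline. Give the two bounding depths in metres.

Compute the density gradient over each adjacent pair:
  8–19 m: Δρ/Δz = 0.06/11 = 5.5 × 10⁻³ kg m⁻⁴
  19–218 m: Δρ/Δz = 1.04/199 = 5.2 × 10⁻³ kg m⁻⁴
  218–224 m: Δρ/Δz = 0.12/6 = 0.020 kg m⁻⁴
The largest gradient is in the 218–224 m interval — the pycnocline.

218–224 m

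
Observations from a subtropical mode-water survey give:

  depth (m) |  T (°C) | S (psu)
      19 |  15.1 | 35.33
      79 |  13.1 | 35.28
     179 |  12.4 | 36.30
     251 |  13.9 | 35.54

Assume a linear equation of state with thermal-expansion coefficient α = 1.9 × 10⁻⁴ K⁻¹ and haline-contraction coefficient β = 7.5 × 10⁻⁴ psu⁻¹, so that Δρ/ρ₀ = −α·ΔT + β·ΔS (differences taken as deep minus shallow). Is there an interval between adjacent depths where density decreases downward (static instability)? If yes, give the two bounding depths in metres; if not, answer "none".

179–251 m

Evaluate Δρ/ρ₀ = −αΔT + βΔS across each adjacent pair:
  19–79 m: −αΔT+βΔS = −(1.9 × 10⁻⁴)(-2.0)+(7.5 × 10⁻⁴)(-0.05) = 3.4 × 10⁻⁴ → stable
  79–179 m: −αΔT+βΔS = −(1.9 × 10⁻⁴)(-0.7)+(7.5 × 10⁻⁴)(+1.02) = 9.0 × 10⁻⁴ → stable
  179–251 m: −αΔT+βΔS = −(1.9 × 10⁻⁴)(+1.5)+(7.5 × 10⁻⁴)(-0.76) = -8.5 × 10⁻⁴ → UNSTABLE
The 179–251 m interval has Δρ < 0: lighter water underlies denser water.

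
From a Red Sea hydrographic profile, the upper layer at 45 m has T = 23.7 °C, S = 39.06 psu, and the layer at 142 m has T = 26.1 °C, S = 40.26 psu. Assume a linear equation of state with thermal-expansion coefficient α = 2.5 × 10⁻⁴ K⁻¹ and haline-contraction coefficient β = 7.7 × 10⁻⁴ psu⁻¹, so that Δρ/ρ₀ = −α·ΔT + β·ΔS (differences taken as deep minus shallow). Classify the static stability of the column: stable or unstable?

stable

ΔT = 26.1 − 23.7 = +2.4 K and ΔS = 40.26 − 39.06 = +1.20 psu (deep − shallow).
−αΔT = -6.00 × 10⁻⁴; βΔS = 9.24 × 10⁻⁴; sum Δρ/ρ₀ = 3.24 × 10⁻⁴.
Δρ/ρ₀ > 0, so Δρ > 0: deeper water is denser → statically stable.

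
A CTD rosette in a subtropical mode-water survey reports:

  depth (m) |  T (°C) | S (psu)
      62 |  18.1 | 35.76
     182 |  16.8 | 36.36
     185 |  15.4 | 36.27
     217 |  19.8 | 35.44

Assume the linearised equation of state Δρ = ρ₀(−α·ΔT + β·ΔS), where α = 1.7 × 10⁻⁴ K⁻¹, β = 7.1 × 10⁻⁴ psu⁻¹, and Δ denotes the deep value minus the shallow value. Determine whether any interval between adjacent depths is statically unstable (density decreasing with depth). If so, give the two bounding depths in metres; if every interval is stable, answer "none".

185–217 m

Evaluate Δρ/ρ₀ = −αΔT + βΔS across each adjacent pair:
  62–182 m: −αΔT+βΔS = −(1.7 × 10⁻⁴)(-1.3)+(7.1 × 10⁻⁴)(+0.60) = 6.5 × 10⁻⁴ → stable
  182–185 m: −αΔT+βΔS = −(1.7 × 10⁻⁴)(-1.4)+(7.1 × 10⁻⁴)(-0.09) = 1.7 × 10⁻⁴ → stable
  185–217 m: −αΔT+βΔS = −(1.7 × 10⁻⁴)(+4.4)+(7.1 × 10⁻⁴)(-0.83) = -1.3 × 10⁻³ → UNSTABLE
The 185–217 m interval has Δρ < 0: lighter water underlies denser water.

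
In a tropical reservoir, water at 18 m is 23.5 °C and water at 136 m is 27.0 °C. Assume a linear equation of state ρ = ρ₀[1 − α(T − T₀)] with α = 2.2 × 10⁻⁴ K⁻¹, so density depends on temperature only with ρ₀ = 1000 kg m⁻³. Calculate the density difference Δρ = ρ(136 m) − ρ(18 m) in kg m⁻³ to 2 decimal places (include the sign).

-0.77 kg m⁻³

ΔT = +3.5 K, Δρ/ρ₀ = −αΔT = -7.70 × 10⁻⁴.
Δρ = 1000 × (-7.70 × 10⁻⁴) = -0.77 kg m⁻³.
Negative Δρ: lighter below, statically unstable.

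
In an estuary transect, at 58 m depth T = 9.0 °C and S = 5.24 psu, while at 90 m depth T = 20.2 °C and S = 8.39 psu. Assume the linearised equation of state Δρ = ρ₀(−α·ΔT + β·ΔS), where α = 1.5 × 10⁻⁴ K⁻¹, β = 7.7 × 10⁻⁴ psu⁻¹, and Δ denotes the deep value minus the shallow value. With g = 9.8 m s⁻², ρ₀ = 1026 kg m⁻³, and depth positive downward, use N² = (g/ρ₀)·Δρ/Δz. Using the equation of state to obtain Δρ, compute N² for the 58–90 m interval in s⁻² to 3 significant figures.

ΔT = +11.2 K, ΔS = +3.15 psu (deep − shallow).
Δρ/ρ₀ = −αΔT + βΔS = -1.68 × 10⁻³ + 2.4255 × 10⁻³ = 7.455 × 10⁻⁴, so Δρ ≈ 0.7649 kg m⁻³.
N² = (g/ρ₀)·Δρ/Δz = g·(Δρ/ρ₀)/Δz = 9.8 × 7.455 × 10⁻⁴ / 32 = 2.2831 × 10⁻⁴ s⁻² ≈ 2.28 × 10⁻⁴ s⁻².

2.28 × 10⁻⁴ s⁻²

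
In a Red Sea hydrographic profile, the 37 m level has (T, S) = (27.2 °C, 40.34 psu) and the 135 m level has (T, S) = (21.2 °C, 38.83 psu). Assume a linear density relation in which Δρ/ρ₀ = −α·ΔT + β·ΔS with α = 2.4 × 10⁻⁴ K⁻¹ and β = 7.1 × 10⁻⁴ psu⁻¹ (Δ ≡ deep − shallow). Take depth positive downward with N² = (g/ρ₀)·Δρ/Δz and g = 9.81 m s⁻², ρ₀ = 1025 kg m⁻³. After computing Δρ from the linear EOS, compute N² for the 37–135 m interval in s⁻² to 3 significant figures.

3.68 × 10⁻⁵ s⁻²

ΔT = -6.0 K, ΔS = -1.51 psu (deep − shallow).
Δρ/ρ₀ = −αΔT + βΔS = 1.44 × 10⁻³ − 1.0721 × 10⁻³ = 3.679 × 10⁻⁴, so Δρ ≈ 0.3771 kg m⁻³.
N² = (g/ρ₀)·Δρ/Δz = g·(Δρ/ρ₀)/Δz = 9.81 × 3.679 × 10⁻⁴ / 98 = 3.6828 × 10⁻⁵ s⁻² ≈ 3.68 × 10⁻⁵ s⁻².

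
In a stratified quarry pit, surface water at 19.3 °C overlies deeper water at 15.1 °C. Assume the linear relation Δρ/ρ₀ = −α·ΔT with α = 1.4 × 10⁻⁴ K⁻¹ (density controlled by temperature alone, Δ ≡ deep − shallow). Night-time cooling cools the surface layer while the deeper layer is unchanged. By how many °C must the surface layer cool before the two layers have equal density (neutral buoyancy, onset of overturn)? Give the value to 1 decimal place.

With temperature the only control, equal density requires T_surf′ = T_deep.
T_surf′ = 15.1 °C.
Cooling required: 19.3 − 15.1 = 4.2 °C.

4.2 °C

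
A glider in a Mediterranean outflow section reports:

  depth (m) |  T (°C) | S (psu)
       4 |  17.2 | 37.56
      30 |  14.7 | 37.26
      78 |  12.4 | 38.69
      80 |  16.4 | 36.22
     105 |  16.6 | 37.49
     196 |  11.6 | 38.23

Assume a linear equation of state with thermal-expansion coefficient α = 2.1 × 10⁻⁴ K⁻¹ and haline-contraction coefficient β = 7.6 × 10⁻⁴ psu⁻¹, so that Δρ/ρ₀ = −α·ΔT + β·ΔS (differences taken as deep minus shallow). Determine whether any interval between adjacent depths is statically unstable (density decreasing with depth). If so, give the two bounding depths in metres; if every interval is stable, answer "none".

Evaluate Δρ/ρ₀ = −αΔT + βΔS across each adjacent pair:
  4–30 m: −αΔT+βΔS = −(2.1 × 10⁻⁴)(-2.5)+(7.6 × 10⁻⁴)(-0.30) = 3.0 × 10⁻⁴ → stable
  30–78 m: −αΔT+βΔS = −(2.1 × 10⁻⁴)(-2.3)+(7.6 × 10⁻⁴)(+1.43) = 1.6 × 10⁻³ → stable
  78–80 m: −αΔT+βΔS = −(2.1 × 10⁻⁴)(+4.0)+(7.6 × 10⁻⁴)(-2.47) = -2.7 × 10⁻³ → UNSTABLE
  80–105 m: −αΔT+βΔS = −(2.1 × 10⁻⁴)(+0.2)+(7.6 × 10⁻⁴)(+1.27) = 9.2 × 10⁻⁴ → stable
  105–196 m: −αΔT+βΔS = −(2.1 × 10⁻⁴)(-5.0)+(7.6 × 10⁻⁴)(+0.74) = 1.6 × 10⁻³ → stable
The 78–80 m interval has Δρ < 0: lighter water underlies denser water.

78–80 m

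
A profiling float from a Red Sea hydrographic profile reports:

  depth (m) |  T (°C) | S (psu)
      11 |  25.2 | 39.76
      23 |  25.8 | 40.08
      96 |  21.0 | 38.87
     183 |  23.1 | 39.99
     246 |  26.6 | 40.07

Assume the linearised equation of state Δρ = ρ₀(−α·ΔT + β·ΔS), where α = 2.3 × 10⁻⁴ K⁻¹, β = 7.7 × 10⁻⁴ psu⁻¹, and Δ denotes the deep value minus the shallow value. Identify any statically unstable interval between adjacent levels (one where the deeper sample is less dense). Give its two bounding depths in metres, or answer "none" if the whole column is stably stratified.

Evaluate Δρ/ρ₀ = −αΔT + βΔS across each adjacent pair:
  11–23 m: −αΔT+βΔS = −(2.3 × 10⁻⁴)(+0.6)+(7.7 × 10⁻⁴)(+0.32) = 1.1 × 10⁻⁴ → stable
  23–96 m: −αΔT+βΔS = −(2.3 × 10⁻⁴)(-4.8)+(7.7 × 10⁻⁴)(-1.21) = 1.7 × 10⁻⁴ → stable
  96–183 m: −αΔT+βΔS = −(2.3 × 10⁻⁴)(+2.1)+(7.7 × 10⁻⁴)(+1.12) = 3.8 × 10⁻⁴ → stable
  183–246 m: −αΔT+βΔS = −(2.3 × 10⁻⁴)(+3.5)+(7.7 × 10⁻⁴)(+0.08) = -7.4 × 10⁻⁴ → UNSTABLE
The 183–246 m interval has Δρ < 0: lighter water underlies denser water.

183–246 m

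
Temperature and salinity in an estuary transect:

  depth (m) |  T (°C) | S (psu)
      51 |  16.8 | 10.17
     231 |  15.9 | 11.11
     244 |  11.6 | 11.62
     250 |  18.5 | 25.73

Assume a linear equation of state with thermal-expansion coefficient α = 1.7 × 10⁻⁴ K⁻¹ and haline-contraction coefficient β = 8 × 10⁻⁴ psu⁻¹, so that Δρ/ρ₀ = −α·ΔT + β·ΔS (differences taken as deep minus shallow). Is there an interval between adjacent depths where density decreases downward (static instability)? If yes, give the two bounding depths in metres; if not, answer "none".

Evaluate Δρ/ρ₀ = −αΔT + βΔS across each adjacent pair:
  51–231 m: −αΔT+βΔS = −(1.7 × 10⁻⁴)(-0.9)+(8 × 10⁻⁴)(+0.94) = 9.0 × 10⁻⁴ → stable
  231–244 m: −αΔT+βΔS = −(1.7 × 10⁻⁴)(-4.3)+(8 × 10⁻⁴)(+0.51) = 1.1 × 10⁻³ → stable
  244–250 m: −αΔT+βΔS = −(1.7 × 10⁻⁴)(+6.9)+(8 × 10⁻⁴)(+14.11) = 0.010 → stable
Every interval has Δρ > 0: the column is stably stratified throughout.

none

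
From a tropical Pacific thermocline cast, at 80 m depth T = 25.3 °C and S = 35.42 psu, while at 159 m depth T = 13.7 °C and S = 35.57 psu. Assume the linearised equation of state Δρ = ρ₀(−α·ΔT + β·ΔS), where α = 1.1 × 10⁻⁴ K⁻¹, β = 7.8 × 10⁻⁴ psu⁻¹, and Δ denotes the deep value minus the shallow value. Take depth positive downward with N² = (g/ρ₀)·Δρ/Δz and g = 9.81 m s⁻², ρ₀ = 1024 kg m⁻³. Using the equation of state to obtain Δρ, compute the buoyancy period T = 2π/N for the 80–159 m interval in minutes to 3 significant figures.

ΔT = -11.6 K, ΔS = +0.15 psu (deep − shallow).
Δρ/ρ₀ = −αΔT + βΔS = 1.276 × 10⁻³ + 1.17 × 10⁻⁴ = 1.393 × 10⁻³, so Δρ ≈ 1.426 kg m⁻³.
N² = (g/ρ₀)·Δρ/Δz = g·(Δρ/ρ₀)/Δz = 9.81 × 1.393 × 10⁻³ / 79 = 1.7298 × 10⁻⁴ s⁻².
N = √(1.7298 × 10⁻⁴) = 0.013152 rad s⁻¹ → T = 2π/N = 477.74 s = 7.9623 min ≈ 7.96 min.

7.96 min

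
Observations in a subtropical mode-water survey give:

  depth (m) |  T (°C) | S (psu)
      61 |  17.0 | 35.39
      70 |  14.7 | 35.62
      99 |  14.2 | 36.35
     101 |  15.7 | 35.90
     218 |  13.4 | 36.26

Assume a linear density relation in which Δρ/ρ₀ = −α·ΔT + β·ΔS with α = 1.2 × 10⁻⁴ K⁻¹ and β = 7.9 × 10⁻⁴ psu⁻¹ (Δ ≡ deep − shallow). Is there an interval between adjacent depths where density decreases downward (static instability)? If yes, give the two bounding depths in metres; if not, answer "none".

99–101 m

Evaluate Δρ/ρ₀ = −αΔT + βΔS across each adjacent pair:
  61–70 m: −αΔT+βΔS = −(1.2 × 10⁻⁴)(-2.3)+(7.9 × 10⁻⁴)(+0.23) = 4.6 × 10⁻⁴ → stable
  70–99 m: −αΔT+βΔS = −(1.2 × 10⁻⁴)(-0.5)+(7.9 × 10⁻⁴)(+0.73) = 6.4 × 10⁻⁴ → stable
  99–101 m: −αΔT+βΔS = −(1.2 × 10⁻⁴)(+1.5)+(7.9 × 10⁻⁴)(-0.45) = -5.4 × 10⁻⁴ → UNSTABLE
  101–218 m: −αΔT+βΔS = −(1.2 × 10⁻⁴)(-2.3)+(7.9 × 10⁻⁴)(+0.36) = 5.6 × 10⁻⁴ → stable
The 99–101 m interval has Δρ < 0: lighter water underlies denser water.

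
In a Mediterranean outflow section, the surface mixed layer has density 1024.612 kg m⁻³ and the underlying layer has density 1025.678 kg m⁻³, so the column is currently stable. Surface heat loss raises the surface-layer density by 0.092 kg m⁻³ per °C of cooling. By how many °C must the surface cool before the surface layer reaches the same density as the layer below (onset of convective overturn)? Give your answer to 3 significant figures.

Density deficit of the surface layer: 1025.678 − 1024.612 = 1.066 kg m⁻³.
Required change = 1.066 / 0.092 = 11.6 °C.

11.6 °C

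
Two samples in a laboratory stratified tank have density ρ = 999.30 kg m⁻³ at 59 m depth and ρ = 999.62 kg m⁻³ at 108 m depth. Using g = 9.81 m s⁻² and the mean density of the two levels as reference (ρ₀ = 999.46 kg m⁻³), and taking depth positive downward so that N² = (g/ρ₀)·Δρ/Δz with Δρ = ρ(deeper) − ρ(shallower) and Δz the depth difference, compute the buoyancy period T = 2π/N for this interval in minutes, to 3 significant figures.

13.1 min

Δρ = 999.62 − 999.30 = 0.32 kg m⁻³ over Δz = 108 − 59 = 49 m.
N² = (9.81/999.46) × (0.32/49) = 6.4100 × 10⁻⁵ s⁻².
N = √(6.4100 × 10⁻⁵) = 8.0062 × 10⁻³ rad s⁻¹, so T = 2π/N = 784.79 s = 13.080 min ≈ 13.1 min.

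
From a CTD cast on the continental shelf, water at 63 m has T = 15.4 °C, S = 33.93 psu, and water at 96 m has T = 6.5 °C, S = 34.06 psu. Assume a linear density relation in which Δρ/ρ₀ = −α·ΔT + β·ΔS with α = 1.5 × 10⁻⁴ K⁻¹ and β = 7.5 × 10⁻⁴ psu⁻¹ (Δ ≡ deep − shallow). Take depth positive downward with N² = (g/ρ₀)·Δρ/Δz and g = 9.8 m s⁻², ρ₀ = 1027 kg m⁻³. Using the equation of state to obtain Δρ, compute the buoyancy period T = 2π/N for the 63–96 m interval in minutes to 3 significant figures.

ΔT = -8.9 K, ΔS = +0.13 psu (deep − shallow).
Δρ/ρ₀ = −αΔT + βΔS = 1.335 × 10⁻³ + 9.75 × 10⁻⁵ = 1.4325 × 10⁻³, so Δρ ≈ 1.471 kg m⁻³.
N² = (g/ρ₀)·Δρ/Δz = g·(Δρ/ρ₀)/Δz = 9.8 × 1.4325 × 10⁻³ / 33 = 4.2541 × 10⁻⁴ s⁻².
N = √(4.2541 × 10⁻⁴) = 0.020625 rad s⁻¹ → T = 2π/N = 304.64 s = 5.0773 min ≈ 5.08 min.

5.08 min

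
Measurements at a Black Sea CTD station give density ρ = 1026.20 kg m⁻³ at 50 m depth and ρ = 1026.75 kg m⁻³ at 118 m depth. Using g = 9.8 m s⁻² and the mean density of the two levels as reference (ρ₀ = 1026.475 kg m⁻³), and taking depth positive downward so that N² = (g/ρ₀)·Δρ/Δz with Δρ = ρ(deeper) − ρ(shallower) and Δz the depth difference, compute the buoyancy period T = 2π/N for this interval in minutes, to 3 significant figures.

Δρ = 1026.75 − 1026.20 = 0.55 kg m⁻³ over Δz = 118 − 50 = 68 m.
N² = (9.8/1026.475) × (0.55/68) = 7.7220 × 10⁻⁵ s⁻².
N = √(7.7220 × 10⁻⁵) = 8.7875 × 10⁻³ rad s⁻¹, so T = 2π/N = 715.01 s = 11.917 min ≈ 11.9 min.

11.9 min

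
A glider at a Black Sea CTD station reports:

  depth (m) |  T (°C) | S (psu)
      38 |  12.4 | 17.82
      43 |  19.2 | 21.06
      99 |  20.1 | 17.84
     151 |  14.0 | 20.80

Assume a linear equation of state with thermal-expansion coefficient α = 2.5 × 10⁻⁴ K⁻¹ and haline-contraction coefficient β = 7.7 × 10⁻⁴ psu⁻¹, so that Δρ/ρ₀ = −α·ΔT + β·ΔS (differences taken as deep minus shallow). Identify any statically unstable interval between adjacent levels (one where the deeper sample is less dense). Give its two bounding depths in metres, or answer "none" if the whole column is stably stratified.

43–99 m

Evaluate Δρ/ρ₀ = −αΔT + βΔS across each adjacent pair:
  38–43 m: −αΔT+βΔS = −(2.5 × 10⁻⁴)(+6.8)+(7.7 × 10⁻⁴)(+3.24) = 7.9 × 10⁻⁴ → stable
  43–99 m: −αΔT+βΔS = −(2.5 × 10⁻⁴)(+0.9)+(7.7 × 10⁻⁴)(-3.22) = -2.7 × 10⁻³ → UNSTABLE
  99–151 m: −αΔT+βΔS = −(2.5 × 10⁻⁴)(-6.1)+(7.7 × 10⁻⁴)(+2.96) = 3.8 × 10⁻³ → stable
The 43–99 m interval has Δρ < 0: lighter water underlies denser water.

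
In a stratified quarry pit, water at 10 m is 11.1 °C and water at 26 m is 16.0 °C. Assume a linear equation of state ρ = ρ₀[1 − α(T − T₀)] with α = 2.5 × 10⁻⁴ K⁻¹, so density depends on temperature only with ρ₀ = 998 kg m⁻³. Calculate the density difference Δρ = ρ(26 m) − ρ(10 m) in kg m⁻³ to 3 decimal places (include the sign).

-1.223 kg m⁻³

ΔT = +4.9 K, Δρ/ρ₀ = −αΔT = -1.225 × 10⁻³.
Δρ = 998 × (-1.225 × 10⁻³) = -1.223 kg m⁻³.
Negative Δρ: lighter below, statically unstable.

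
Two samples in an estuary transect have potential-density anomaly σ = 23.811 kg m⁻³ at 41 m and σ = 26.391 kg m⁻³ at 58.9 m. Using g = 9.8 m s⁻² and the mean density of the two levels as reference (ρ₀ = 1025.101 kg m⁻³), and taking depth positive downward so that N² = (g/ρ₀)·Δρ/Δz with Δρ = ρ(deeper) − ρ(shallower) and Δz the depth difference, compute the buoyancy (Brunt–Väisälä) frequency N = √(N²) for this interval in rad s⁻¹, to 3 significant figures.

Δρ = 1026.391 − 1023.811 = 2.580 kg m⁻³ over Δz = 58.9 − 41 = 17.9 m.
N² = (9.8/1025.101) × (2.580/17.9) = 1.3779 × 10⁻³ s⁻².
N = √(1.3779 × 10⁻³) = 0.037120 rad s⁻¹ ≈ 0.0371 rad s⁻¹.

0.0371 rad s⁻¹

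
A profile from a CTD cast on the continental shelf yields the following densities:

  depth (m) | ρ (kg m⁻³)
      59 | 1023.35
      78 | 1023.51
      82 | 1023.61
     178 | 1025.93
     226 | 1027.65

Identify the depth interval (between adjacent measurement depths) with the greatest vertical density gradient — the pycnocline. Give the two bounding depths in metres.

Compute the density gradient over each adjacent pair:
  59–78 m: Δρ/Δz = 0.16/19 = 8.4 × 10⁻³ kg m⁻⁴
  78–82 m: Δρ/Δz = 0.10/4 = 0.025 kg m⁻⁴
  82–178 m: Δρ/Δz = 2.32/96 = 0.024 kg m⁻⁴
  178–226 m: Δρ/Δz = 1.72/48 = 0.036 kg m⁻⁴
The largest gradient is in the 178–226 m interval — the pycnocline.

178–226 m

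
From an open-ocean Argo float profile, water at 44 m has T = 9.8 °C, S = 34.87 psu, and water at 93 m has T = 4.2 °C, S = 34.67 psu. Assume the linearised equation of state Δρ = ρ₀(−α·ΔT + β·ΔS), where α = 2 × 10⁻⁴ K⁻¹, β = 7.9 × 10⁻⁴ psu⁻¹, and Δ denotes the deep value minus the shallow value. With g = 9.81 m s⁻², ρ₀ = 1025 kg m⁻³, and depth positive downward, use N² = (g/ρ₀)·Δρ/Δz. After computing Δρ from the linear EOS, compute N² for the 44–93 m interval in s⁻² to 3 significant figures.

1.93 × 10⁻⁴ s⁻²

ΔT = -5.6 K, ΔS = -0.20 psu (deep − shallow).
Δρ/ρ₀ = −αΔT + βΔS = 1.12 × 10⁻³ − 1.58 × 10⁻⁴ = 9.62 × 10⁻⁴, so Δρ ≈ 0.9860 kg m⁻³.
N² = (g/ρ₀)·Δρ/Δz = g·(Δρ/ρ₀)/Δz = 9.81 × 9.62 × 10⁻⁴ / 49 = 1.9260 × 10⁻⁴ s⁻² ≈ 1.93 × 10⁻⁴ s⁻².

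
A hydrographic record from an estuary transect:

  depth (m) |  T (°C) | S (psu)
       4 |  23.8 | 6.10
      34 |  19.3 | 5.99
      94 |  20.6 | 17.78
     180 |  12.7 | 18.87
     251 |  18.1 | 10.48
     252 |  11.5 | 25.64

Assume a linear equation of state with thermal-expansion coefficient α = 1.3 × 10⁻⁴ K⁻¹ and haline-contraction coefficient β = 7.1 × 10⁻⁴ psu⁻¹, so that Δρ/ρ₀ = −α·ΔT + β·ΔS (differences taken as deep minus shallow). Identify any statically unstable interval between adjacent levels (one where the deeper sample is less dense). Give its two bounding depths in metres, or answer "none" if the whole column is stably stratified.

Evaluate Δρ/ρ₀ = −αΔT + βΔS across each adjacent pair:
  4–34 m: −αΔT+βΔS = −(1.3 × 10⁻⁴)(-4.5)+(7.1 × 10⁻⁴)(-0.11) = 5.1 × 10⁻⁴ → stable
  34–94 m: −αΔT+βΔS = −(1.3 × 10⁻⁴)(+1.3)+(7.1 × 10⁻⁴)(+11.79) = 8.2 × 10⁻³ → stable
  94–180 m: −αΔT+βΔS = −(1.3 × 10⁻⁴)(-7.9)+(7.1 × 10⁻⁴)(+1.09) = 1.8 × 10⁻³ → stable
  180–251 m: −αΔT+βΔS = −(1.3 × 10⁻⁴)(+5.4)+(7.1 × 10⁻⁴)(-8.39) = -6.7 × 10⁻³ → UNSTABLE
  251–252 m: −αΔT+βΔS = −(1.3 × 10⁻⁴)(-6.6)+(7.1 × 10⁻⁴)(+15.16) = 0.012 → stable
The 180–251 m interval has Δρ < 0: lighter water underlies denser water.

180–251 m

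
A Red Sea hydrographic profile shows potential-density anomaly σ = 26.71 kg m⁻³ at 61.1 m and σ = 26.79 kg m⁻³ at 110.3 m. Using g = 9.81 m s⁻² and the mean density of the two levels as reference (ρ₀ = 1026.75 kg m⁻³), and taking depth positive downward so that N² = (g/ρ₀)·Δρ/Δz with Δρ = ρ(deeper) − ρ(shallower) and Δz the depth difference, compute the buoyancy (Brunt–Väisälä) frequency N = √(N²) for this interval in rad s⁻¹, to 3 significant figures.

3.94 × 10⁻³ rad s⁻¹

Δρ = 1026.79 − 1026.71 = 0.08 kg m⁻³ over Δz = 110.3 − 61.1 = 49.2 m.
N² = (9.81/1026.75) × (0.08/49.2) = 1.5536 × 10⁻⁵ s⁻².
N = √(1.5536 × 10⁻⁵) = 3.9416 × 10⁻³ rad s⁻¹ ≈ 3.94 × 10⁻³ rad s⁻¹.
N² > 0, so the interval is statically stable.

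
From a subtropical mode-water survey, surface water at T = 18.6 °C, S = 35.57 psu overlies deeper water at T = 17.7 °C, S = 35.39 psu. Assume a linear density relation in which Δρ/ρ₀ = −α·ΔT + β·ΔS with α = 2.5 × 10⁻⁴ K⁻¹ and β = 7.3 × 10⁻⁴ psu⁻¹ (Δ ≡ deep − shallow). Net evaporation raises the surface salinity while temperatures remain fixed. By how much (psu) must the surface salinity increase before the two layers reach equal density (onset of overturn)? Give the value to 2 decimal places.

Neutral buoyancy requires −α(T_deep − T_surf) + β(S_deep − S_surf′) = 0.
S_surf′ = S_deep − (α/β)·ΔT = 35.39 − (2.5 × 10⁻⁴/7.3 × 10⁻⁴)·(-0.9) = 35.6982 psu.
Increase required: 35.6982 − 35.57 = 0.1282 psu.

0.13 psu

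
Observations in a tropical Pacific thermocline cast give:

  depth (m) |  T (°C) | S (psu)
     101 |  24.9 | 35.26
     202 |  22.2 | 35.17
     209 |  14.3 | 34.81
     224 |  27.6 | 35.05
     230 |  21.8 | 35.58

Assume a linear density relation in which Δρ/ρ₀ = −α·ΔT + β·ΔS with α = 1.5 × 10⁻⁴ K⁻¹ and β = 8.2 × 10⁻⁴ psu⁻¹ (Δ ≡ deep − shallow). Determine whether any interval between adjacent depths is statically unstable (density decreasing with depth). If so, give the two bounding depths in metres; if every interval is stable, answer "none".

Evaluate Δρ/ρ₀ = −αΔT + βΔS across each adjacent pair:
  101–202 m: −αΔT+βΔS = −(1.5 × 10⁻⁴)(-2.7)+(8.2 × 10⁻⁴)(-0.09) = 3.3 × 10⁻⁴ → stable
  202–209 m: −αΔT+βΔS = −(1.5 × 10⁻⁴)(-7.9)+(8.2 × 10⁻⁴)(-0.36) = 8.9 × 10⁻⁴ → stable
  209–224 m: −αΔT+βΔS = −(1.5 × 10⁻⁴)(+13.3)+(8.2 × 10⁻⁴)(+0.24) = -1.8 × 10⁻³ → UNSTABLE
  224–230 m: −αΔT+βΔS = −(1.5 × 10⁻⁴)(-5.8)+(8.2 × 10⁻⁴)(+0.53) = 1.3 × 10⁻³ → stable
The 209–224 m interval has Δρ < 0: lighter water underlies denser water.

209–224 m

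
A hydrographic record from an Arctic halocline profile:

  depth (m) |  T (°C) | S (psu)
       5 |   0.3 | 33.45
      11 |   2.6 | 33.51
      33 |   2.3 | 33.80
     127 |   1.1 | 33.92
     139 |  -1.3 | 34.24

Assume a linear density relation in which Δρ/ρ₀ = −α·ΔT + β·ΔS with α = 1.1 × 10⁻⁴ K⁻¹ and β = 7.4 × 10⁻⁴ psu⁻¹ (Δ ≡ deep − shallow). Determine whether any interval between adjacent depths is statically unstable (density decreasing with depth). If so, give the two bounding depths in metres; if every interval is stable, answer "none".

5–11 m

Evaluate Δρ/ρ₀ = −αΔT + βΔS across each adjacent pair:
  5–11 m: −αΔT+βΔS = −(1.1 × 10⁻⁴)(+2.3)+(7.4 × 10⁻⁴)(+0.06) = -2.1 × 10⁻⁴ → UNSTABLE
  11–33 m: −αΔT+βΔS = −(1.1 × 10⁻⁴)(-0.3)+(7.4 × 10⁻⁴)(+0.29) = 2.5 × 10⁻⁴ → stable
  33–127 m: −αΔT+βΔS = −(1.1 × 10⁻⁴)(-1.2)+(7.4 × 10⁻⁴)(+0.12) = 2.2 × 10⁻⁴ → stable
  127–139 m: −αΔT+βΔS = −(1.1 × 10⁻⁴)(-2.4)+(7.4 × 10⁻⁴)(+0.32) = 5.0 × 10⁻⁴ → stable
The 5–11 m interval has Δρ < 0: lighter water underlies denser water.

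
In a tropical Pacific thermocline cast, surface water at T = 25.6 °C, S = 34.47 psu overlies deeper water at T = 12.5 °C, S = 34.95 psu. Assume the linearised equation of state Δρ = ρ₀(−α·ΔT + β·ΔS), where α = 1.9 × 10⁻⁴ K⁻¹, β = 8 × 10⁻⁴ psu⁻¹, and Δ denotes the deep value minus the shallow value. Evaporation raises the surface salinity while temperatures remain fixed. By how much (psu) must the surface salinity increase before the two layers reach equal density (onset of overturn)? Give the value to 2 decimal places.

Neutral buoyancy requires −α(T_deep − T_surf) + β(S_deep − S_surf′) = 0.
S_surf′ = S_deep − (α/β)·ΔT = 34.95 − (1.9 × 10⁻⁴/8 × 10⁻⁴)·(-13.1) = 38.0613 psu.
Increase required: 38.0613 − 34.47 = 3.5913 psu.

3.59 psu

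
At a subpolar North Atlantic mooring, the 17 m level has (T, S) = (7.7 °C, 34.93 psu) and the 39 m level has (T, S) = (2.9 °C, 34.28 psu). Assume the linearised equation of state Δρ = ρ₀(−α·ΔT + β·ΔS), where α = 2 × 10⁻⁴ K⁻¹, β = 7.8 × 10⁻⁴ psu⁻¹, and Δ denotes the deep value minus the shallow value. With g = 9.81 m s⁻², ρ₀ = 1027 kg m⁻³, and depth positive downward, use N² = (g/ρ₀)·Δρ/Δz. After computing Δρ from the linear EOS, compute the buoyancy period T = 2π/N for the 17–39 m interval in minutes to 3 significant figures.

ΔT = -4.8 K, ΔS = -0.65 psu (deep − shallow).
Δρ/ρ₀ = −αΔT + βΔS = 9.60 × 10⁻⁴ − 5.07 × 10⁻⁴ = 4.53 × 10⁻⁴, so Δρ ≈ 0.4652 kg m⁻³.
N² = (g/ρ₀)·Δρ/Δz = g·(Δρ/ρ₀)/Δz = 9.81 × 4.53 × 10⁻⁴ / 22 = 2.0200 × 10⁻⁴ s⁻².
N = √(2.0200 × 10⁻⁴) = 0.014213 rad s⁻¹ → T = 2π/N = 442.07 s = 7.3678 min ≈ 7.37 min.

7.37 min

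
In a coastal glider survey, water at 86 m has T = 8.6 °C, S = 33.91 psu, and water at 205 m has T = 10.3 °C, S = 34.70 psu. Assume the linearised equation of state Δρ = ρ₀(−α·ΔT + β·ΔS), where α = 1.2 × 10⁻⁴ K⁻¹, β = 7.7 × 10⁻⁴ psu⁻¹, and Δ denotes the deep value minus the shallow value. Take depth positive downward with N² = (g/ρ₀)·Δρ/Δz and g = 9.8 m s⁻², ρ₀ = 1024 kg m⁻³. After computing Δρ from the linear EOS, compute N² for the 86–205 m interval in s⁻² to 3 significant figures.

ΔT = +1.7 K, ΔS = +0.79 psu (deep − shallow).
Δρ/ρ₀ = −αΔT + βΔS = -2.04 × 10⁻⁴ + 6.083 × 10⁻⁴ = 4.043 × 10⁻⁴, so Δρ ≈ 0.4140 kg m⁻³.
N² = (g/ρ₀)·Δρ/Δz = g·(Δρ/ρ₀)/Δz = 9.8 × 4.043 × 10⁻⁴ / 119 = 3.3295 × 10⁻⁵ s⁻² ≈ 3.33 × 10⁻⁵ s⁻².

3.33 × 10⁻⁵ s⁻²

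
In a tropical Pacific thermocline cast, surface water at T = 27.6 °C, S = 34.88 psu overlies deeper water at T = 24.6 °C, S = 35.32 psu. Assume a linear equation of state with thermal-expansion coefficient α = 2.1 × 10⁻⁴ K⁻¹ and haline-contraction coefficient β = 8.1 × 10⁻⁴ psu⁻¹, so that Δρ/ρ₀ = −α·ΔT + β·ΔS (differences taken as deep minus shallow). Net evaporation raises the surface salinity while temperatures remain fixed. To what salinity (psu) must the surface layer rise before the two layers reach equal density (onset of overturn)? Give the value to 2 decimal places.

36.10 psu

Neutral buoyancy requires −α(T_deep − T_surf) + β(S_deep − S_surf′) = 0.
S_surf′ = S_deep − (α/β)·ΔT = 35.32 − (2.1 × 10⁻⁴/8.1 × 10⁻⁴)·(-3.0) = 36.0978 psu.
Increase required: 36.0978 − 34.88 = 1.2178 psu.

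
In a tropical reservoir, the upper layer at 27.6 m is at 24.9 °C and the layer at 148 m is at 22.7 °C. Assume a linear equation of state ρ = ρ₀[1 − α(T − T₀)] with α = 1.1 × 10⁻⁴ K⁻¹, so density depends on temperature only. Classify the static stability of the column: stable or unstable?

stable

ΔT = 22.7 − 24.9 = -2.2 K, so Δρ/ρ₀ = −αΔT = 2.42 × 10⁻⁴.
Δρ/ρ₀ > 0, so Δρ > 0: deeper water is denser → statically stable.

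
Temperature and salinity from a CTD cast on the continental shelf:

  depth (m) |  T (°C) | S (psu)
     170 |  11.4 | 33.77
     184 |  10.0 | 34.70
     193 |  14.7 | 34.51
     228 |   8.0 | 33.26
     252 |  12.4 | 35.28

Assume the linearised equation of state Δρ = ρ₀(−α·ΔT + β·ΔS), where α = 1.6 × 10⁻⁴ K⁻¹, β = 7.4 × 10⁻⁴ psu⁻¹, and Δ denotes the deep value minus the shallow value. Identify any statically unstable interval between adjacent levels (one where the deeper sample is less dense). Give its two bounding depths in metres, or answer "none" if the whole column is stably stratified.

184–193 m

Evaluate Δρ/ρ₀ = −αΔT + βΔS across each adjacent pair:
  170–184 m: −αΔT+βΔS = −(1.6 × 10⁻⁴)(-1.4)+(7.4 × 10⁻⁴)(+0.93) = 9.1 × 10⁻⁴ → stable
  184–193 m: −αΔT+βΔS = −(1.6 × 10⁻⁴)(+4.7)+(7.4 × 10⁻⁴)(-0.19) = -8.9 × 10⁻⁴ → UNSTABLE
  193–228 m: −αΔT+βΔS = −(1.6 × 10⁻⁴)(-6.7)+(7.4 × 10⁻⁴)(-1.25) = 1.5 × 10⁻⁴ → stable
  228–252 m: −αΔT+βΔS = −(1.6 × 10⁻⁴)(+4.4)+(7.4 × 10⁻⁴)(+2.02) = 7.9 × 10⁻⁴ → stable
The 184–193 m interval has Δρ < 0: lighter water underlies denser water.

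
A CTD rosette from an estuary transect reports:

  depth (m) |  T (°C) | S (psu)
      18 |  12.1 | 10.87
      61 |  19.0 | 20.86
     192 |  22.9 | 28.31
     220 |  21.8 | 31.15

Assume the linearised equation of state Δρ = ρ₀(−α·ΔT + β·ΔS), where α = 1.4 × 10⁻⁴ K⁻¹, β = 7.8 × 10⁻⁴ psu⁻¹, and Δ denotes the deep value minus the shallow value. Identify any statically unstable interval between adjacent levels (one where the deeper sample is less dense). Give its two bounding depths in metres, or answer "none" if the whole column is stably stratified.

none

Evaluate Δρ/ρ₀ = −αΔT + βΔS across each adjacent pair:
  18–61 m: −αΔT+βΔS = −(1.4 × 10⁻⁴)(+6.9)+(7.8 × 10⁻⁴)(+9.99) = 6.8 × 10⁻³ → stable
  61–192 m: −αΔT+βΔS = −(1.4 × 10⁻⁴)(+3.9)+(7.8 × 10⁻⁴)(+7.45) = 5.3 × 10⁻³ → stable
  192–220 m: −αΔT+βΔS = −(1.4 × 10⁻⁴)(-1.1)+(7.8 × 10⁻⁴)(+2.84) = 2.4 × 10⁻³ → stable
Every interval has Δρ > 0: the column is stably stratified throughout.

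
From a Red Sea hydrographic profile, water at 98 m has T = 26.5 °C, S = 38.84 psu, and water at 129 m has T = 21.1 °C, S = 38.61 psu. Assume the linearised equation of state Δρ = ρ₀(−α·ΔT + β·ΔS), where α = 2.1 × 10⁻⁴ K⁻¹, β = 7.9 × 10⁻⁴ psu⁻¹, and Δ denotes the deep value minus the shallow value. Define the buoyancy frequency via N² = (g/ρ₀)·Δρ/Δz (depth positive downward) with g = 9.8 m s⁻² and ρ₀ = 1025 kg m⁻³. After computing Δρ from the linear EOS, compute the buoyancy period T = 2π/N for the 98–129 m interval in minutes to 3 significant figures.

ΔT = -5.4 K, ΔS = -0.23 psu (deep − shallow).
Δρ/ρ₀ = −αΔT + βΔS = 1.134 × 10⁻³ − 1.817 × 10⁻⁴ = 9.523 × 10⁻⁴, so Δρ ≈ 0.9761 kg m⁻³.
N² = (g/ρ₀)·Δρ/Δz = g·(Δρ/ρ₀)/Δz = 9.8 × 9.523 × 10⁻⁴ / 31 = 3.0105 × 10⁻⁴ s⁻².
N = √(3.0105 × 10⁻⁴) = 0.017351 rad s⁻¹ → T = 2π/N = 362.12 s = 6.0353 min ≈ 6.04 min.

6.04 min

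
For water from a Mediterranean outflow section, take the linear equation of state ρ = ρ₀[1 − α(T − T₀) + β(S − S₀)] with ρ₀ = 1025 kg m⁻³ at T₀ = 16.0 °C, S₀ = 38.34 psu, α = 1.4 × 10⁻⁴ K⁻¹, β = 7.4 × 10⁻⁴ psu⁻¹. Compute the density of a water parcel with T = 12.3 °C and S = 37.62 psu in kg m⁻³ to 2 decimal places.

T − T₀ = -3.7 K, S − S₀ = -0.72 psu.
Bracket = 1 − α·(-3.7) + β·(-0.72) = 1 + (-1.48 × 10⁻⁵) = 0.9999852.
ρ = 1025 × 0.9999852 = 1024.98 kg m⁻³.

1024.98 kg m⁻³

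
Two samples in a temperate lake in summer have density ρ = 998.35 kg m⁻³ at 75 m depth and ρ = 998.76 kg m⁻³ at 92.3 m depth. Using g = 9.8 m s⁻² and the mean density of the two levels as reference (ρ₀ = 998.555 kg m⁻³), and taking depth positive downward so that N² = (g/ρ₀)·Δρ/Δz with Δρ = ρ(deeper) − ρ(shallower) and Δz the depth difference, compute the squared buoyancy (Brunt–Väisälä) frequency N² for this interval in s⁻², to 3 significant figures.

Δρ = 998.76 − 998.35 = 0.41 kg m⁻³ over Δz = 92.3 − 75 = 17.3 m.
N² = (9.8/998.555) × (0.41/17.3) = 2.3259 × 10⁻⁴ s⁻² ≈ 2.33 × 10⁻⁴ s⁻².

2.33 × 10⁻⁴ s⁻²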